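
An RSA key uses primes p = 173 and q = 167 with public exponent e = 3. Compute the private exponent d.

19035

φ(n) = (p−1)(q−1) = 172·166 = 28552.
Need d with 3·d ≡ 1 (mod 28552). Apply the extended Euclidean algorithm:
28552 = 9517*3 + 1
3 = 3*1 + 0
Back-substitute:
1 = 28552 − 9517·3
So 3·(-9517) ≡ 1 (mod 28552), hence d ≡ -9517 ≡ 19035 (mod 28552).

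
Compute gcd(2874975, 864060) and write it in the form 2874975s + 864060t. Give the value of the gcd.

Repeated division:
2874975 = 3×864060 + 282795
864060 = 3×282795 + 15675
282795 = 18×15675 + 645
15675 = 24×645 + 195
645 = 3×195 + 60
195 = 3×60 + 15
60 = 4×15 + 0
gcd(2874975, 864060) = 15.
Working backward:
15 = 195 − 3·60
15 = −3·645 + 10·195
15 = 10·15675 − 243·645
15 = −243·282795 + 4384·15675
15 = 4384·864060 − 13395·282795
15 = −13395·2874975 + 44569·864060
So 15 = (-13395)·2874975 + (44569)·864060.

15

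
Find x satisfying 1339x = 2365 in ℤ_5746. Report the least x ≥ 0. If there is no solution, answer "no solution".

no solution

gcd(1339, 5746):
5746 = 4×1339 + 390
1339 = 3×390 + 169
390 = 2×169 + 52
169 = 3×52 + 13
52 = 4×13 + 0
gcd = 13, but 13 ∤ 2365, so the congruence has no solution.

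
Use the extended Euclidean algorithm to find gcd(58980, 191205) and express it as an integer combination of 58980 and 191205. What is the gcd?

15

Euclidean algorithm:
191205 = 3*58980 + 14265
58980 = 4*14265 + 1920
14265 = 7*1920 + 825
1920 = 2*825 + 270
825 = 3*270 + 15
270 = 18*15 + 0
gcd(58980, 191205) = 15.
Back-substituting:
15 = 825 − 3·270
15 = −3·1920 + 7·825
15 = 7·14265 − 52·1920
15 = −52·58980 + 215·14265
15 = 215·191205 − 697·58980
So 15 = (215)·191205 + (-697)·58980.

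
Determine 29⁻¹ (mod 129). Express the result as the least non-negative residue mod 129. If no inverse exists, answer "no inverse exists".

Extended Euclidean algorithm:
129 = 4*29 + 13
29 = 2*13 + 3
13 = 4*3 + 1
3 = 3*1 + 0
gcd = 1, so the inverse exists. Back-substitute:
1 = 13 − 4·3
1 = −4·29 + 9·13
1 = 9·129 − 40·29
Hence 29⁻¹ ≡ -40 ≡ 89 (mod 129).

89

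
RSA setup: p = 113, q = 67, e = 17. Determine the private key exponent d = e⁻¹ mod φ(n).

φ(n) = (p−1)(q−1) = 112·66 = 7392.
Need d with 17·d ≡ 1 (mod 7392). Apply the extended Euclidean algorithm:
7392 = 434·17 + 14
17 = 1·14 + 3
14 = 4·3 + 2
3 = 1·2 + 1
2 = 2·1 + 0
Back-substitute:
1 = 3 − 2
1 = −14 + 5·3
1 = 5·17 − 6·14
1 = −6·7392 + 2609·17
So 17·2609 ≡ 1 (mod 7392), hence d = 2609.

2609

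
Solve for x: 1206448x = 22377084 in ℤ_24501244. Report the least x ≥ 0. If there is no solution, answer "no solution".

2975205

First find gcd(1206448, 24501244):
24501244 = 20×1206448 + 372284
1206448 = 3×372284 + 89596
372284 = 4×89596 + 13900
89596 = 6×13900 + 6196
13900 = 2×6196 + 1508
6196 = 4×1508 + 164
1508 = 9×164 + 32
164 = 5×32 + 4
32 = 8×4 + 0
gcd = 4 and 4 | 22377084, so solutions exist. Divide through by 4: 301612x ≡ 5594271 (mod 6125311).
Now find 301612⁻¹ mod 6125311:
6125311 = 20×301612 + 93071
301612 = 3×93071 + 22399
93071 = 4×22399 + 3475
22399 = 6×3475 + 1549
3475 = 2×1549 + 377
1549 = 4×377 + 41
377 = 9×41 + 8
41 = 5×8 + 1
8 = 8×1 + 0
Back-substitute:
1 = 41 − 5·8
1 = −5·377 + 46·41
1 = 46·1549 − 189·377
1 = −189·3475 + 424·1549
1 = 424·22399 − 2733·3475
1 = −2733·93071 + 11356·22399
1 = 11356·301612 − 36801·93071
1 = −36801·6125311 + 747376·301612
So 301612⁻¹ ≡ 747376 (mod 6125311).
Then x ≡ 747376·5594271 ≡ 2975205 (mod 6125311); the smallest non-negative solution is x = 2975205.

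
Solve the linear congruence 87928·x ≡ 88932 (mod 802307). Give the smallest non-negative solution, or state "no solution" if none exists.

256548

First find gcd(87928, 802307):
802307 = 9*87928 + 10955
87928 = 8*10955 + 288
10955 = 38*288 + 11
288 = 26*11 + 2
11 = 5*2 + 1
2 = 2*1 + 0
gcd = 1, so a unique solution mod 802307 exists.
Back-substitute for the Bézout coefficients:
1 = 11 − 5·2
1 = −5·288 + 131·11
1 = 131·10955 − 4983·288
1 = −4983·87928 + 39995·10955
1 = 39995·802307 − 364938·87928
So 87928·(-364938) ≡ 1 (mod 802307), giving 87928⁻¹ ≡ 437369.
x ≡ 87928⁻¹·88932 ≡ 437369·88932 ≡ 256548 (mod 802307).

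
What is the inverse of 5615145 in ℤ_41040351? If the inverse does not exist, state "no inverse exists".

no inverse exists

Euclidean algorithm on 41040351, 5615145:
41040351 = 7×5615145 + 1734336
5615145 = 3×1734336 + 412137
1734336 = 4×412137 + 85788
412137 = 4×85788 + 68985
85788 = 1×68985 + 16803
68985 = 4×16803 + 1773
16803 = 9×1773 + 846
1773 = 2×846 + 81
846 = 10×81 + 36
81 = 2×36 + 9
36 = 4×9 + 0
gcd(5615145, 41040351) = 9 ≠ 1, so 5615145 has no multiplicative inverse modulo 41040351.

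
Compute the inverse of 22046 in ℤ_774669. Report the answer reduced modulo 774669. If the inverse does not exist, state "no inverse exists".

518894

Extended Euclidean algorithm:
774669 = 35·22046 + 3059
22046 = 7·3059 + 633
3059 = 4·633 + 527
633 = 1·527 + 106
527 = 4·106 + 103
106 = 1·103 + 3
103 = 34·3 + 1
3 = 3·1 + 0
gcd = 1, so the inverse exists. Back-substitute:
1 = 103 − 34·3
1 = −34·106 + 35·103
1 = 35·527 − 174·106
1 = −174·633 + 209·527
1 = 209·3059 − 1010·633
1 = −1010·22046 + 7279·3059
1 = 7279·774669 − 255775·22046
So 22046·(-255775) ≡ 1 (mod 774669), and -255775 ≡ 518894 (mod 774669).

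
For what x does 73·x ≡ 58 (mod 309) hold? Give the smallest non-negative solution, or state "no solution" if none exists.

259

First find gcd(73, 309):
309 = 4×73 + 17
73 = 4×17 + 5
17 = 3×5 + 2
5 = 2×2 + 1
2 = 2×1 + 0
gcd = 1, so a unique solution mod 309 exists.
Back-substitute for the Bézout coefficients:
1 = 5 − 2·2
1 = −2·17 + 7·5
1 = 7·73 − 30·17
1 = −30·309 + 127·73
So 73·(127) ≡ 1 (mod 309), giving 73⁻¹ ≡ 127.
x ≡ 73⁻¹·58 ≡ 127·58 ≡ 259 (mod 309).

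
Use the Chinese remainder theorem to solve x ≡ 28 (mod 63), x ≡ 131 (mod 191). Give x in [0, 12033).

Write x = 28 + 63·k. Then 63·k ≡ 131 − 28 ≡ 103 (mod 191).
Need 63⁻¹ mod 191. Extended Euclid on (191, 63):
191 = 3*63 + 2
63 = 31*2 + 1
2 = 2*1 + 0
Back-substitute:
1 = 63 − 31·2
1 = −31·191 + 94·63
63⁻¹ ≡ 94 (mod 191), so k ≡ 94·103 ≡ 132 (mod 191).
x = 28 + 63·132 = 8344.

8344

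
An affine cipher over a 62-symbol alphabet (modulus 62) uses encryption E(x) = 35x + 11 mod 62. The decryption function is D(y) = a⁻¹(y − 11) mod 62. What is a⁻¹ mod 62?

39

Apply the Euclidean algorithm to 62 and 35:
62 = 1*35 + 27
35 = 1*27 + 8
27 = 3*8 + 3
8 = 2*3 + 2
3 = 1*2 + 1
2 = 2*1 + 0
gcd = 1, so the inverse exists. Back-substitute:
1 = 3 − 2
1 = −8 + 3·3
1 = 3·27 − 10·8
1 = −10·35 + 13·27
1 = 13·62 − 23·35
Thus 35·(-23) ≡ 1 (mod 62); reducing, -23 mod 62 = 39.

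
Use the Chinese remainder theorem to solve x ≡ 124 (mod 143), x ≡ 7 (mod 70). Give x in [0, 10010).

Write x = 124 + 143·k. Then 143·k ≡ 7 − 124 ≡ 23 (mod 70).
Need 143⁻¹ mod 70. Extended Euclid on (70, 3):
70 = 23*3 + 1
3 = 3*1 + 0
Back-substitute:
1 = 70 − 23·3
143⁻¹ ≡ 47 (mod 70), so k ≡ 47·23 ≡ 31 (mod 70).
x = 124 + 143·31 = 4557.

4557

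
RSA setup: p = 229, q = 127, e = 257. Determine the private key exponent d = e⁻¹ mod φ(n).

φ(n) = (p−1)(q−1) = 228·126 = 28728.
Need d with 257·d ≡ 1 (mod 28728). Apply the extended Euclidean algorithm:
28728 = 111·257 + 201
257 = 1·201 + 56
201 = 3·56 + 33
56 = 1·33 + 23
33 = 1·23 + 10
23 = 2·10 + 3
10 = 3·3 + 1
3 = 3·1 + 0
Back-substitute:
1 = 10 − 3·3
1 = −3·23 + 7·10
1 = 7·33 − 10·23
1 = −10·56 + 17·33
1 = 17·201 − 61·56
1 = −61·257 + 78·201
1 = 78·28728 − 8719·257
So 257·(-8719) ≡ 1 (mod 28728), hence d ≡ -8719 ≡ 20009 (mod 28728).

20009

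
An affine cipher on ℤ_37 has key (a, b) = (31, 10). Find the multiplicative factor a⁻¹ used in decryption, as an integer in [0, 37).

Extended Euclidean algorithm:
37 = 1·31 + 6
31 = 5·6 + 1
6 = 6·1 + 0
The gcd is 1. Working backward:
1 = 31 − 5·6
1 = −5·37 + 6·31
So 31·6 ≡ 1 (mod 37).

6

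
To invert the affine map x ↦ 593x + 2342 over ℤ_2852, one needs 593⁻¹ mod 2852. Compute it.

101

Run Euclid on (2852, 593):
2852 = 4·593 + 480
593 = 1·480 + 113
480 = 4·113 + 28
113 = 4·28 + 1
28 = 28·1 + 0
Since gcd(593, 2852) = 1, back-substitute to write 1 as a combination:
1 = 113 − 4·28
1 = −4·480 + 17·113
1 = 17·593 − 21·480
1 = −21·2852 + 101·593
So 593·101 ≡ 1 (mod 2852).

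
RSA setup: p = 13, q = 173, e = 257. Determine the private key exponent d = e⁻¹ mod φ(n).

φ(n) = (p−1)(q−1) = 12·172 = 2064.
Need d with 257·d ≡ 1 (mod 2064). Apply the extended Euclidean algorithm:
2064 = 8*257 + 8
257 = 32*8 + 1
8 = 8*1 + 0
Back-substitute:
1 = 257 − 32·8
1 = −32·2064 + 257·257
So 257·257 ≡ 1 (mod 2064), hence d = 257.

257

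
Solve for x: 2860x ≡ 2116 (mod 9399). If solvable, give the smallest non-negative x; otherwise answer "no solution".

gcd(2860, 9399):
9399 = 3·2860 + 819
2860 = 3·819 + 403
819 = 2·403 + 13
403 = 31·13 + 0
gcd = 13, but 13 ∤ 2116, so the congruence has no solution.

no solution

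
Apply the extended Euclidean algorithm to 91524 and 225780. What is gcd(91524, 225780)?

12

Apply Euclid's algorithm to 225780 and 91524:
225780 = 2×91524 + 42732
91524 = 2×42732 + 6060
42732 = 7×6060 + 312
6060 = 19×312 + 132
312 = 2×132 + 48
132 = 2×48 + 36
48 = 1×36 + 12
36 = 3×12 + 0
gcd(91524, 225780) = 12.
Working backward:
12 = 48 − 36
12 = −132 + 3·48
12 = 3·312 − 7·132
12 = −7·6060 + 136·312
12 = 136·42732 − 959·6060
12 = −959·91524 + 2054·42732
12 = 2054·225780 − 5067·91524
So 12 = (2054)·225780 + (-5067)·91524.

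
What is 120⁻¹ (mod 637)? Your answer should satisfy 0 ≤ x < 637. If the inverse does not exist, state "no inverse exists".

Extended Euclidean algorithm:
637 = 5*120 + 37
120 = 3*37 + 9
37 = 4*9 + 1
9 = 9*1 + 0
gcd = 1, so the inverse exists. Back-substitute:
1 = 37 − 4·9
1 = −4·120 + 13·37
1 = 13·637 − 69·120
Hence 120⁻¹ ≡ -69 ≡ 568 (mod 637).

568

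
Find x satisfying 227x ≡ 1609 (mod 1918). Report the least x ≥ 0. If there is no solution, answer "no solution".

First find gcd(227, 1918):
1918 = 8*227 + 102
227 = 2*102 + 23
102 = 4*23 + 10
23 = 2*10 + 3
10 = 3*3 + 1
3 = 3*1 + 0
gcd = 1, so a unique solution mod 1918 exists.
Back-substitute for the Bézout coefficients:
1 = 10 − 3·3
1 = −3·23 + 7·10
1 = 7·102 − 31·23
1 = −31·227 + 69·102
1 = 69·1918 − 583·227
So 227·(-583) ≡ 1 (mod 1918), giving 227⁻¹ ≡ 1335.
x ≡ 227⁻¹·1609 ≡ 1335·1609 ≡ 1773 (mod 1918).

1773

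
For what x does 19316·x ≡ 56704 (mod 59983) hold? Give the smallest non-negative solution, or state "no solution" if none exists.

gcd(19316, 59983):
59983 = 3*19316 + 2035
19316 = 9*2035 + 1001
2035 = 2*1001 + 33
1001 = 30*33 + 11
33 = 3*11 + 0
gcd = 11, but 11 ∤ 56704, so the congruence has no solution.

no solution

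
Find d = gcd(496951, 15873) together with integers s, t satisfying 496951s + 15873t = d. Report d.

Euclidean algorithm:
496951 = 31·15873 + 4888
15873 = 3·4888 + 1209
4888 = 4·1209 + 52
1209 = 23·52 + 13
52 = 4·13 + 0
gcd(496951, 15873) = 13.
Working backward:
13 = 1209 − 23·52
13 = −23·4888 + 93·1209
13 = 93·15873 − 302·4888
13 = −302·496951 + 9455·15873
So 13 = (-302)·496951 + (9455)·15873.

13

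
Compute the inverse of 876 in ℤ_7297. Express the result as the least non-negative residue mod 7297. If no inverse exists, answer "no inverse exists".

6489

Run Euclid on (7297, 876):
7297 = 8*876 + 289
876 = 3*289 + 9
289 = 32*9 + 1
9 = 9*1 + 0
Since gcd(876, 7297) = 1, back-substitute to write 1 as a combination:
1 = 289 − 32·9
1 = −32·876 + 97·289
1 = 97·7297 − 808·876
Thus 876·(-808) ≡ 1 (mod 7297); reducing, -808 mod 7297 = 6489.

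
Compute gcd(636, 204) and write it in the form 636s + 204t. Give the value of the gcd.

Apply Euclid's algorithm to 636 and 204:
636 = 3·204 + 24
204 = 8·24 + 12
24 = 2·12 + 0
gcd(636, 204) = 12.
Working backward:
12 = 204 − 8·24
12 = −8·636 + 25·204
So 12 = (-8)·636 + (25)·204.

12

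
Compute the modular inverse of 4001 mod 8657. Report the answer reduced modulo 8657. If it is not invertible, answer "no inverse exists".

Run Euclid on (8657, 4001):
8657 = 2·4001 + 655
4001 = 6·655 + 71
655 = 9·71 + 16
71 = 4·16 + 7
16 = 2·7 + 2
7 = 3·2 + 1
2 = 2·1 + 0
Since gcd(4001, 8657) = 1, back-substitute to write 1 as a combination:
1 = 7 − 3·2
1 = −3·16 + 7·7
1 = 7·71 − 31·16
1 = −31·655 + 286·71
1 = 286·4001 − 1747·655
1 = −1747·8657 + 3780·4001
So 4001·3780 ≡ 1 (mod 8657).

3780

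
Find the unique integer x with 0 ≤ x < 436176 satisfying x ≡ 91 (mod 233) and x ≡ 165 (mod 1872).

91893

Write x = 91 + 233·k. Then 233·k ≡ 165 − 91 ≡ 74 (mod 1872).
Need 233⁻¹ mod 1872. Extended Euclid on (1872, 233):
1872 = 8*233 + 8
233 = 29*8 + 1
8 = 8*1 + 0
Back-substitute:
1 = 233 − 29·8
1 = −29·1872 + 233·233
233⁻¹ ≡ 233 (mod 1872), so k ≡ 233·74 ≡ 394 (mod 1872).
x = 91 + 233·394 = 91893.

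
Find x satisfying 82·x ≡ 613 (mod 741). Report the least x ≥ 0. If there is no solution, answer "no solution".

First find gcd(82, 741):
741 = 9×82 + 3
82 = 27×3 + 1
3 = 3×1 + 0
gcd = 1, so a unique solution mod 741 exists.
Back-substitute for the Bézout coefficients:
1 = 82 − 27·3
1 = −27·741 + 244·82
So 82·(244) ≡ 1 (mod 741), giving 82⁻¹ ≡ 244.
x ≡ 82⁻¹·613 ≡ 244·613 ≡ 631 (mod 741).

631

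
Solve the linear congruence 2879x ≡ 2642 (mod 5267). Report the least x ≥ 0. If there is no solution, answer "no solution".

2006

First find gcd(2879, 5267):
5267 = 1·2879 + 2388
2879 = 1·2388 + 491
2388 = 4·491 + 424
491 = 1·424 + 67
424 = 6·67 + 22
67 = 3·22 + 1
22 = 22·1 + 0
gcd = 1, so a unique solution mod 5267 exists.
Back-substitute for the Bézout coefficients:
1 = 67 − 3·22
1 = −3·424 + 19·67
1 = 19·491 − 22·424
1 = −22·2388 + 107·491
1 = 107·2879 − 129·2388
1 = −129·5267 + 236·2879
So 2879·(236) ≡ 1 (mod 5267), giving 2879⁻¹ ≡ 236.
x ≡ 2879⁻¹·2642 ≡ 236·2642 ≡ 2006 (mod 5267).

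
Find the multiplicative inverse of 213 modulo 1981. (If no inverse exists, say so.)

1888

Extended Euclidean algorithm:
1981 = 9·213 + 64
213 = 3·64 + 21
64 = 3·21 + 1
21 = 21·1 + 0
Since gcd(213, 1981) = 1, back-substitute to write 1 as a combination:
1 = 64 − 3·21
1 = −3·213 + 10·64
1 = 10·1981 − 93·213
Thus 213·(-93) ≡ 1 (mod 1981); reducing, -93 mod 1981 = 1888.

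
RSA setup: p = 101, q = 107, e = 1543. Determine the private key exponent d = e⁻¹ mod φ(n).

8807

φ(n) = (p−1)(q−1) = 100·106 = 10600.
Need d with 1543·d ≡ 1 (mod 10600). Apply the extended Euclidean algorithm:
10600 = 6*1543 + 1342
1543 = 1*1342 + 201
1342 = 6*201 + 136
201 = 1*136 + 65
136 = 2*65 + 6
65 = 10*6 + 5
6 = 1*5 + 1
5 = 5*1 + 0
Back-substitute:
1 = 6 − 5
1 = −65 + 11·6
1 = 11·136 − 23·65
1 = −23·201 + 34·136
1 = 34·1342 − 227·201
1 = −227·1543 + 261·1342
1 = 261·10600 − 1793·1543
So 1543·(-1793) ≡ 1 (mod 10600), hence d ≡ -1793 ≡ 8807 (mod 10600).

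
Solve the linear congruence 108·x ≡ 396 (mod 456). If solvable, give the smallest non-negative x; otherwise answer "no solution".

First find gcd(108, 456):
456 = 4×108 + 24
108 = 4×24 + 12
24 = 2×12 + 0
gcd = 12 and 12 | 396, so solutions exist. Divide through by 12: 9x ≡ 33 (mod 38).
Now find 9⁻¹ mod 38:
38 = 4×9 + 2
9 = 4×2 + 1
2 = 2×1 + 0
Back-substitute:
1 = 9 − 4·2
1 = −4·38 + 17·9
So 9⁻¹ ≡ 17 (mod 38).
Then x ≡ 17·33 ≡ 29 (mod 38); the smallest non-negative solution is x = 29.

29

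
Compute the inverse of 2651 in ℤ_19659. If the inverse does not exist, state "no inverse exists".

gcd(19659, 2651) by repeated division:
19659 = 7·2651 + 1102
2651 = 2·1102 + 447
1102 = 2·447 + 208
447 = 2·208 + 31
208 = 6·31 + 22
31 = 1·22 + 9
22 = 2·9 + 4
9 = 2·4 + 1
4 = 4·1 + 0
The gcd is 1. Working backward:
1 = 9 − 2·4
1 = −2·22 + 5·9
1 = 5·31 − 7·22
1 = −7·208 + 47·31
1 = 47·447 − 101·208
1 = −101·1102 + 249·447
1 = 249·2651 − 599·1102
1 = −599·19659 + 4442·2651
So 2651·4442 ≡ 1 (mod 19659).

4442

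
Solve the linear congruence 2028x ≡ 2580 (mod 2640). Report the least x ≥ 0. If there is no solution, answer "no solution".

First find gcd(2028, 2640):
2640 = 1*2028 + 612
2028 = 3*612 + 192
612 = 3*192 + 36
192 = 5*36 + 12
36 = 3*12 + 0
gcd = 12 and 12 | 2580, so solutions exist. Divide through by 12: 169x ≡ 215 (mod 220).
Now find 169⁻¹ mod 220:
220 = 1*169 + 51
169 = 3*51 + 16
51 = 3*16 + 3
16 = 5*3 + 1
3 = 3*1 + 0
Back-substitute:
1 = 16 − 5·3
1 = −5·51 + 16·16
1 = 16·169 − 53·51
1 = −53·220 + 69·169
So 169⁻¹ ≡ 69 (mod 220).
Then x ≡ 69·215 ≡ 95 (mod 220); the smallest non-negative solution is x = 95.

95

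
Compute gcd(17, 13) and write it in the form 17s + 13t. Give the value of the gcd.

1

Euclidean algorithm:
17 = 1*13 + 4
13 = 3*4 + 1
4 = 4*1 + 0
gcd(17, 13) = 1.
Express as a combination:
1 = 13 − 3·4
1 = −3·17 + 4·13
So 1 = (-3)·17 + (4)·13.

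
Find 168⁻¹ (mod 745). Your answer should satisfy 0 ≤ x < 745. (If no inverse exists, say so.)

102

gcd(745, 168) by repeated division:
745 = 4·168 + 73
168 = 2·73 + 22
73 = 3·22 + 7
22 = 3·7 + 1
7 = 7·1 + 0
gcd = 1, so the inverse exists. Back-substitute:
1 = 22 − 3·7
1 = −3·73 + 10·22
1 = 10·168 − 23·73
1 = −23·745 + 102·168
So 168·102 ≡ 1 (mod 745).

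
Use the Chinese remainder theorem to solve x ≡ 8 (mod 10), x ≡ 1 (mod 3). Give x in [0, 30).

28

Write x = 8 + 10·k. Then 10·k ≡ 1 − 8 ≡ 2 (mod 3).
Need 10⁻¹ mod 3. Extended Euclid on (3, 1):
3 = 3*1 + 0
10⁻¹ ≡ 1 (mod 3), so k ≡ 1·2 ≡ 2 (mod 3).
x = 8 + 10·2 = 28.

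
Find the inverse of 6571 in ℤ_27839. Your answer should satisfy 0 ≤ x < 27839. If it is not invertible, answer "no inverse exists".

Apply the Euclidean algorithm to 27839 and 6571:
27839 = 4*6571 + 1555
6571 = 4*1555 + 351
1555 = 4*351 + 151
351 = 2*151 + 49
151 = 3*49 + 4
49 = 12*4 + 1
4 = 4*1 + 0
Since gcd(6571, 27839) = 1, back-substitute to write 1 as a combination:
1 = 49 − 12·4
1 = −12·151 + 37·49
1 = 37·351 − 86·151
1 = −86·1555 + 381·351
1 = 381·6571 − 1610·1555
1 = −1610·27839 + 6821·6571
So 6571·6821 ≡ 1 (mod 27839).

6821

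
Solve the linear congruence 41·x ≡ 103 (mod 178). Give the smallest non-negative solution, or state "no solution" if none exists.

First find gcd(41, 178):
178 = 4·41 + 14
41 = 2·14 + 13
14 = 1·13 + 1
13 = 13·1 + 0
gcd = 1, so a unique solution mod 178 exists.
Back-substitute for the Bézout coefficients:
1 = 14 − 13
1 = −41 + 3·14
1 = 3·178 − 13·41
So 41·(-13) ≡ 1 (mod 178), giving 41⁻¹ ≡ 165.
x ≡ 41⁻¹·103 ≡ 165·103 ≡ 85 (mod 178).

85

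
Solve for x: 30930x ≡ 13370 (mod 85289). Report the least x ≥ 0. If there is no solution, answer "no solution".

50683

First find gcd(30930, 85289):
85289 = 2·30930 + 23429
30930 = 1·23429 + 7501
23429 = 3·7501 + 926
7501 = 8·926 + 93
926 = 9·93 + 89
93 = 1·89 + 4
89 = 22·4 + 1
4 = 4·1 + 0
gcd = 1, so a unique solution mod 85289 exists.
Back-substitute for the Bézout coefficients:
1 = 89 − 22·4
1 = −22·93 + 23·89
1 = 23·926 − 229·93
1 = −229·7501 + 1855·926
1 = 1855·23429 − 5794·7501
1 = −5794·30930 + 7649·23429
1 = 7649·85289 − 21092·30930
So 30930·(-21092) ≡ 1 (mod 85289), giving 30930⁻¹ ≡ 64197.
x ≡ 30930⁻¹·13370 ≡ 64197·13370 ≡ 50683 (mod 85289).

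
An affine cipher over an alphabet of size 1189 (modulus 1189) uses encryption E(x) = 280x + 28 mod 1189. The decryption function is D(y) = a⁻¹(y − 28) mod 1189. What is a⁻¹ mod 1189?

Apply the Euclidean algorithm to 1189 and 280:
1189 = 4×280 + 69
280 = 4×69 + 4
69 = 17×4 + 1
4 = 4×1 + 0
Since gcd(280, 1189) = 1, back-substitute to write 1 as a combination:
1 = 69 − 17·4
1 = −17·280 + 69·69
1 = 69·1189 − 293·280
Hence 280⁻¹ ≡ -293 ≡ 896 (mod 1189).

896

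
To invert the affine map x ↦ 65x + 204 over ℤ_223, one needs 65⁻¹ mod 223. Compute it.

199

Apply the Euclidean algorithm to 223 and 65:
223 = 3×65 + 28
65 = 2×28 + 9
28 = 3×9 + 1
9 = 9×1 + 0
Since gcd(65, 223) = 1, back-substitute to write 1 as a combination:
1 = 28 − 3·9
1 = −3·65 + 7·28
1 = 7·223 − 24·65
So 65·(-24) ≡ 1 (mod 223), and -24 ≡ 199 (mod 223).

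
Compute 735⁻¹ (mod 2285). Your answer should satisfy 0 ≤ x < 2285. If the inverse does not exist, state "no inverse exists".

no inverse exists

Compute gcd(735, 2285):
2285 = 3×735 + 80
735 = 9×80 + 15
80 = 5×15 + 5
15 = 3×5 + 0
The gcd is 5, not 1, hence no inverse exists.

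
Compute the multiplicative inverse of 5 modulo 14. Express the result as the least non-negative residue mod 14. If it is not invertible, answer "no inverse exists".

3

Apply the Euclidean algorithm to 14 and 5:
14 = 2*5 + 4
5 = 1*4 + 1
4 = 4*1 + 0
Since gcd(5, 14) = 1, back-substitute to write 1 as a combination:
1 = 5 − 4
1 = −14 + 3·5
So 5·3 ≡ 1 (mod 14).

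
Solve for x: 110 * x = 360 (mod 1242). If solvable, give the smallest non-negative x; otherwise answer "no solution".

342

First find gcd(110, 1242):
1242 = 11*110 + 32
110 = 3*32 + 14
32 = 2*14 + 4
14 = 3*4 + 2
4 = 2*2 + 0
gcd = 2 and 2 | 360, so solutions exist. Divide through by 2: 55x ≡ 180 (mod 621).
Now find 55⁻¹ mod 621:
621 = 11×55 + 16
55 = 3×16 + 7
16 = 2×7 + 2
7 = 3×2 + 1
2 = 2×1 + 0
Back-substitute:
1 = 7 − 3·2
1 = −3·16 + 7·7
1 = 7·55 − 24·16
1 = −24·621 + 271·55
So 55⁻¹ ≡ 271 (mod 621).
Then x ≡ 271·180 ≡ 342 (mod 621); the smallest non-negative solution is x = 342.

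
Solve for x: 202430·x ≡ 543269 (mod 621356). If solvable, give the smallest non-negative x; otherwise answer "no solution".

gcd(202430, 621356):
621356 = 3*202430 + 14066
202430 = 14*14066 + 5506
14066 = 2*5506 + 3054
5506 = 1*3054 + 2452
3054 = 1*2452 + 602
2452 = 4*602 + 44
602 = 13*44 + 30
44 = 1*30 + 14
30 = 2*14 + 2
14 = 7*2 + 0
gcd = 2, but 2 ∤ 543269, so the congruence has no solution.

no solution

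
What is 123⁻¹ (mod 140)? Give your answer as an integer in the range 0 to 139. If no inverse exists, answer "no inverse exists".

107

Run Euclid on (140, 123):
140 = 1·123 + 17
123 = 7·17 + 4
17 = 4·4 + 1
4 = 4·1 + 0
The gcd is 1. Working backward:
1 = 17 − 4·4
1 = −4·123 + 29·17
1 = 29·140 − 33·123
Hence 123⁻¹ ≡ -33 ≡ 107 (mod 140).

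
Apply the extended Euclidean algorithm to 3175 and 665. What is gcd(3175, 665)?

Repeated division:
3175 = 4*665 + 515
665 = 1*515 + 150
515 = 3*150 + 65
150 = 2*65 + 20
65 = 3*20 + 5
20 = 4*5 + 0
gcd(3175, 665) = 5.
Working backward:
5 = 65 − 3·20
5 = −3·150 + 7·65
5 = 7·515 − 24·150
5 = −24·665 + 31·515
5 = 31·3175 − 148·665
So 5 = (31)·3175 + (-148)·665.

5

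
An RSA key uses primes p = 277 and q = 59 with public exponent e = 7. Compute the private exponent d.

2287

φ(n) = (p−1)(q−1) = 276·58 = 16008.
Need d with 7·d ≡ 1 (mod 16008). Apply the extended Euclidean algorithm:
16008 = 2286·7 + 6
7 = 1·6 + 1
6 = 6·1 + 0
Back-substitute:
1 = 7 − 6
1 = −16008 + 2287·7
So 7·2287 ≡ 1 (mod 16008), hence d = 2287.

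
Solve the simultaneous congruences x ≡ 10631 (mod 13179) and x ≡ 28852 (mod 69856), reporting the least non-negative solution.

204008372

Write x = 10631 + 13179·k. Then 13179·k ≡ 28852 − 10631 ≡ 18221 (mod 69856).
Need 13179⁻¹ mod 69856. Extended Euclid on (69856, 13179):
69856 = 5×13179 + 3961
13179 = 3×3961 + 1296
3961 = 3×1296 + 73
1296 = 17×73 + 55
73 = 1×55 + 18
55 = 3×18 + 1
18 = 18×1 + 0
Back-substitute:
1 = 55 − 3·18
1 = −3·73 + 4·55
1 = 4·1296 − 71·73
1 = −71·3961 + 217·1296
1 = 217·13179 − 722·3961
1 = −722·69856 + 3827·13179
13179⁻¹ ≡ 3827 (mod 69856), so k ≡ 3827·18221 ≡ 15479 (mod 69856).
x = 10631 + 13179·15479 = 204008372.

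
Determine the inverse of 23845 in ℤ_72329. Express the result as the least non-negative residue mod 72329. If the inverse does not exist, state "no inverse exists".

60760

Extended Euclidean algorithm:
72329 = 3×23845 + 794
23845 = 30×794 + 25
794 = 31×25 + 19
25 = 1×19 + 6
19 = 3×6 + 1
6 = 6×1 + 0
gcd = 1, so the inverse exists. Back-substitute:
1 = 19 − 3·6
1 = −3·25 + 4·19
1 = 4·794 − 127·25
1 = −127·23845 + 3814·794
1 = 3814·72329 − 11569·23845
Hence 23845⁻¹ ≡ -11569 ≡ 60760 (mod 72329).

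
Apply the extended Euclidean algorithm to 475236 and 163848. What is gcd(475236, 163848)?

12

Euclidean algorithm:
475236 = 2*163848 + 147540
163848 = 1*147540 + 16308
147540 = 9*16308 + 768
16308 = 21*768 + 180
768 = 4*180 + 48
180 = 3*48 + 36
48 = 1*36 + 12
36 = 3*12 + 0
gcd(475236, 163848) = 12.
Express as a combination:
12 = 48 − 36
12 = −180 + 4·48
12 = 4·768 − 17·180
12 = −17·16308 + 361·768
12 = 361·147540 − 3266·16308
12 = −3266·163848 + 3627·147540
12 = 3627·475236 − 10520·163848
So 12 = (3627)·475236 + (-10520)·163848.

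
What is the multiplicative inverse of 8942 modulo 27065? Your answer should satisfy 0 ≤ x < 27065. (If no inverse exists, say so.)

Apply the Euclidean algorithm to 27065 and 8942:
27065 = 3×8942 + 239
8942 = 37×239 + 99
239 = 2×99 + 41
99 = 2×41 + 17
41 = 2×17 + 7
17 = 2×7 + 3
7 = 2×3 + 1
3 = 3×1 + 0
The gcd is 1. Working backward:
1 = 7 − 2·3
1 = −2·17 + 5·7
1 = 5·41 − 12·17
1 = −12·99 + 29·41
1 = 29·239 − 70·99
1 = −70·8942 + 2619·239
1 = 2619·27065 − 7927·8942
Hence 8942⁻¹ ≡ -7927 ≡ 19138 (mod 27065).

19138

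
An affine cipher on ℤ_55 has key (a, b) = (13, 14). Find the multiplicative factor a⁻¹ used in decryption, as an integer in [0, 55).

Apply the Euclidean algorithm to 55 and 13:
55 = 4·13 + 3
13 = 4·3 + 1
3 = 3·1 + 0
The gcd is 1. Working backward:
1 = 13 − 4·3
1 = −4·55 + 17·13
So 13·17 ≡ 1 (mod 55).

17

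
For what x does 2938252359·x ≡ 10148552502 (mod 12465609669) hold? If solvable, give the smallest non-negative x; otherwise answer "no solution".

First find gcd(2938252359, 12465609669):
12465609669 = 4·2938252359 + 712600233
2938252359 = 4·712600233 + 87851427
712600233 = 8·87851427 + 9788817
87851427 = 8·9788817 + 9540891
9788817 = 1·9540891 + 247926
9540891 = 38·247926 + 119703
247926 = 2·119703 + 8520
119703 = 14·8520 + 423
8520 = 20·423 + 60
423 = 7·60 + 3
60 = 20·3 + 0
gcd = 3 and 3 | 10148552502, so solutions exist. Divide through by 3: 979417453x ≡ 3382850834 (mod 4155203223).
Now find 979417453⁻¹ mod 4155203223:
4155203223 = 4·979417453 + 237533411
979417453 = 4·237533411 + 29283809
237533411 = 8·29283809 + 3262939
29283809 = 8·3262939 + 3180297
3262939 = 1·3180297 + 82642
3180297 = 38·82642 + 39901
82642 = 2·39901 + 2840
39901 = 14·2840 + 141
2840 = 20·141 + 20
141 = 7·20 + 1
20 = 20·1 + 0
Back-substitute:
1 = 141 − 7·20
1 = −7·2840 + 141·141
1 = 141·39901 − 1981·2840
1 = −1981·82642 + 4103·39901
1 = 4103·3180297 − 157895·82642
1 = −157895·3262939 + 161998·3180297
1 = 161998·29283809 − 1453879·3262939
1 = −1453879·237533411 + 11793030·29283809
1 = 11793030·979417453 − 48625999·237533411
1 = −48625999·4155203223 + 206297026·979417453
So 979417453⁻¹ ≡ 206297026 (mod 4155203223).
Then x ≡ 206297026·3382850834 ≡ 834960620 (mod 4155203223); the smallest non-negative solution is x = 834960620.

834960620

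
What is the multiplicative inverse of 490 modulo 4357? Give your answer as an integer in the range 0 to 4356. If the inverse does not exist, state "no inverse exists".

Run Euclid on (4357, 490):
4357 = 8·490 + 437
490 = 1·437 + 53
437 = 8·53 + 13
53 = 4·13 + 1
13 = 13·1 + 0
Since gcd(490, 4357) = 1, back-substitute to write 1 as a combination:
1 = 53 − 4·13
1 = −4·437 + 33·53
1 = 33·490 − 37·437
1 = −37·4357 + 329·490
So 490·329 ≡ 1 (mod 4357).

329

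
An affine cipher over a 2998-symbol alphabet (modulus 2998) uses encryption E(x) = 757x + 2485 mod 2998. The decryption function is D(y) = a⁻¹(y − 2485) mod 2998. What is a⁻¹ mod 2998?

Run Euclid on (2998, 757):
2998 = 3·757 + 727
757 = 1·727 + 30
727 = 24·30 + 7
30 = 4·7 + 2
7 = 3·2 + 1
2 = 2·1 + 0
gcd = 1, so the inverse exists. Back-substitute:
1 = 7 − 3·2
1 = −3·30 + 13·7
1 = 13·727 − 315·30
1 = −315·757 + 328·727
1 = 328·2998 − 1299·757
So 757·(-1299) ≡ 1 (mod 2998), and -1299 ≡ 1699 (mod 2998).

1699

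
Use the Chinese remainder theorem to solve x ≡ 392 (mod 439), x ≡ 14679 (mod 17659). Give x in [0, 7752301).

Write x = 392 + 439·k. Then 439·k ≡ 14679 − 392 ≡ 14287 (mod 17659).
Need 439⁻¹ mod 17659. Extended Euclid on (17659, 439):
17659 = 40×439 + 99
439 = 4×99 + 43
99 = 2×43 + 13
43 = 3×13 + 4
13 = 3×4 + 1
4 = 4×1 + 0
Back-substitute:
1 = 13 − 3·4
1 = −3·43 + 10·13
1 = 10·99 − 23·43
1 = −23·439 + 102·99
1 = 102·17659 − 4103·439
439⁻¹ ≡ 13556 (mod 17659), so k ≡ 13556·14287 ≡ 8319 (mod 17659).
x = 392 + 439·8319 = 3652433.

3652433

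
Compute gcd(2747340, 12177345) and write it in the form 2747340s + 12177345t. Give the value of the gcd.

15

Repeated division:
12177345 = 4*2747340 + 1187985
2747340 = 2*1187985 + 371370
1187985 = 3*371370 + 73875
371370 = 5*73875 + 1995
73875 = 37*1995 + 60
1995 = 33*60 + 15
60 = 4*15 + 0
gcd(2747340, 12177345) = 15.
Working backward:
15 = 1995 − 33·60
15 = −33·73875 + 1222·1995
15 = 1222·371370 − 6143·73875
15 = −6143·1187985 + 19651·371370
15 = 19651·2747340 − 45445·1187985
15 = −45445·12177345 + 201431·2747340
So 15 = (-45445)·12177345 + (201431)·2747340.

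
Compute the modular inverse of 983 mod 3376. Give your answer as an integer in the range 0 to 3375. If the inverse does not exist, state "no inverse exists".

gcd(3376, 983) by repeated division:
3376 = 3×983 + 427
983 = 2×427 + 129
427 = 3×129 + 40
129 = 3×40 + 9
40 = 4×9 + 4
9 = 2×4 + 1
4 = 4×1 + 0
gcd = 1, so the inverse exists. Back-substitute:
1 = 9 − 2·4
1 = −2·40 + 9·9
1 = 9·129 − 29·40
1 = −29·427 + 96·129
1 = 96·983 − 221·427
1 = −221·3376 + 759·983
So 983·759 ≡ 1 (mod 3376).

759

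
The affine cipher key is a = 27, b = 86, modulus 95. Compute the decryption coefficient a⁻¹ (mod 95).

88

Apply the Euclidean algorithm to 95 and 27:
95 = 3×27 + 14
27 = 1×14 + 13
14 = 1×13 + 1
13 = 13×1 + 0
gcd = 1, so the inverse exists. Back-substitute:
1 = 14 − 13
1 = −27 + 2·14
1 = 2·95 − 7·27
Hence 27⁻¹ ≡ -7 ≡ 88 (mod 95).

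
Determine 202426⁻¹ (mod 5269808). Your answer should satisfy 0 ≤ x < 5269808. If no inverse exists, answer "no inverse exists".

Compute gcd(202426, 5269808):
5269808 = 26·202426 + 6732
202426 = 30·6732 + 466
6732 = 14·466 + 208
466 = 2·208 + 50
208 = 4·50 + 8
50 = 6·8 + 2
8 = 4·2 + 0
gcd(202426, 5269808) = 2 ≠ 1, so 202426 has no multiplicative inverse modulo 5269808.

no inverse exists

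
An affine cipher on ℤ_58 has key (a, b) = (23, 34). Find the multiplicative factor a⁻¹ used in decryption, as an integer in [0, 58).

53

Extended Euclidean algorithm:
58 = 2·23 + 12
23 = 1·12 + 11
12 = 1·11 + 1
11 = 11·1 + 0
Since gcd(23, 58) = 1, back-substitute to write 1 as a combination:
1 = 12 − 11
1 = −23 + 2·12
1 = 2·58 − 5·23
Thus 23·(-5) ≡ 1 (mod 58); reducing, -5 mod 58 = 53.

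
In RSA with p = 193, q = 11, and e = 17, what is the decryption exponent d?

113

φ(n) = (p−1)(q−1) = 192·10 = 1920.
Need d with 17·d ≡ 1 (mod 1920). Apply the extended Euclidean algorithm:
1920 = 112*17 + 16
17 = 1*16 + 1
16 = 16*1 + 0
Back-substitute:
1 = 17 − 16
1 = −1920 + 113·17
So 17·113 ≡ 1 (mod 1920), hence d = 113.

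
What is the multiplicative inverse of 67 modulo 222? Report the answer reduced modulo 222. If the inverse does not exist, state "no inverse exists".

169

Extended Euclidean algorithm:
222 = 3·67 + 21
67 = 3·21 + 4
21 = 5·4 + 1
4 = 4·1 + 0
Since gcd(67, 222) = 1, back-substitute to write 1 as a combination:
1 = 21 − 5·4
1 = −5·67 + 16·21
1 = 16·222 − 53·67
Hence 67⁻¹ ≡ -53 ≡ 169 (mod 222).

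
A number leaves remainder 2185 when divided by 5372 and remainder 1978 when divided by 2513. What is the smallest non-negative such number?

Write x = 2185 + 5372·k. Then 5372·k ≡ 1978 − 2185 ≡ 2306 (mod 2513).
Need 5372⁻¹ mod 2513. Extended Euclid on (2513, 346):
2513 = 7·346 + 91
346 = 3·91 + 73
91 = 1·73 + 18
73 = 4·18 + 1
18 = 18·1 + 0
Back-substitute:
1 = 73 − 4·18
1 = −4·91 + 5·73
1 = 5·346 − 19·91
1 = −19·2513 + 138·346
5372⁻¹ ≡ 138 (mod 2513), so k ≡ 138·2306 ≡ 1590 (mod 2513).
x = 2185 + 5372·1590 = 8543665.

8543665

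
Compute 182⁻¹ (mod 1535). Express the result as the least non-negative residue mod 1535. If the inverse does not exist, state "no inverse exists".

Extended Euclidean algorithm:
1535 = 8×182 + 79
182 = 2×79 + 24
79 = 3×24 + 7
24 = 3×7 + 3
7 = 2×3 + 1
3 = 3×1 + 0
The gcd is 1. Working backward:
1 = 7 − 2·3
1 = −2·24 + 7·7
1 = 7·79 − 23·24
1 = −23·182 + 53·79
1 = 53·1535 − 447·182
Thus 182·(-447) ≡ 1 (mod 1535); reducing, -447 mod 1535 = 1088.

1088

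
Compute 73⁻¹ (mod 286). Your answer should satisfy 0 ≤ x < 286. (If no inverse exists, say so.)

Extended Euclidean algorithm:
286 = 3·73 + 67
73 = 1·67 + 6
67 = 11·6 + 1
6 = 6·1 + 0
gcd = 1, so the inverse exists. Back-substitute:
1 = 67 − 11·6
1 = −11·73 + 12·67
1 = 12·286 − 47·73
Hence 73⁻¹ ≡ -47 ≡ 239 (mod 286).

239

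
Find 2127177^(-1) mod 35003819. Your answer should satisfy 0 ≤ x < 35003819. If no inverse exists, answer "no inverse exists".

gcd(35003819, 2127177) by repeated division:
35003819 = 16×2127177 + 968987
2127177 = 2×968987 + 189203
968987 = 5×189203 + 22972
189203 = 8×22972 + 5427
22972 = 4×5427 + 1264
5427 = 4×1264 + 371
1264 = 3×371 + 151
371 = 2×151 + 69
151 = 2×69 + 13
69 = 5×13 + 4
13 = 3×4 + 1
4 = 4×1 + 0
Since gcd(2127177, 35003819) = 1, back-substitute to write 1 as a combination:
1 = 13 − 3·4
1 = −3·69 + 16·13
1 = 16·151 − 35·69
1 = −35·371 + 86·151
1 = 86·1264 − 293·371
1 = −293·5427 + 1258·1264
1 = 1258·22972 − 5325·5427
1 = −5325·189203 + 43858·22972
1 = 43858·968987 − 224615·189203
1 = −224615·2127177 + 493088·968987
1 = 493088·35003819 − 8114023·2127177
So 2127177·(-8114023) ≡ 1 (mod 35003819), and -8114023 ≡ 26889796 (mod 35003819).

26889796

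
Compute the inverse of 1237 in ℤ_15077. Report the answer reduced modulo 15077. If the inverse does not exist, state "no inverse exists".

11518

gcd(15077, 1237) by repeated division:
15077 = 12*1237 + 233
1237 = 5*233 + 72
233 = 3*72 + 17
72 = 4*17 + 4
17 = 4*4 + 1
4 = 4*1 + 0
gcd = 1, so the inverse exists. Back-substitute:
1 = 17 − 4·4
1 = −4·72 + 17·17
1 = 17·233 − 55·72
1 = −55·1237 + 292·233
1 = 292·15077 − 3559·1237
Hence 1237⁻¹ ≡ -3559 ≡ 11518 (mod 15077).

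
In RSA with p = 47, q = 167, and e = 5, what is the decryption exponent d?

φ(n) = (p−1)(q−1) = 46·166 = 7636.
Need d with 5·d ≡ 1 (mod 7636). Apply the extended Euclidean algorithm:
7636 = 1527×5 + 1
5 = 5×1 + 0
Back-substitute:
1 = 7636 − 1527·5
So 5·(-1527) ≡ 1 (mod 7636), hence d ≡ -1527 ≡ 6109 (mod 7636).

6109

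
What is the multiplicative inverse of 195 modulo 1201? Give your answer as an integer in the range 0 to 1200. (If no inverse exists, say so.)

271

Run Euclid on (1201, 195):
1201 = 6·195 + 31
195 = 6·31 + 9
31 = 3·9 + 4
9 = 2·4 + 1
4 = 4·1 + 0
The gcd is 1. Working backward:
1 = 9 − 2·4
1 = −2·31 + 7·9
1 = 7·195 − 44·31
1 = −44·1201 + 271·195
So 195·271 ≡ 1 (mod 1201).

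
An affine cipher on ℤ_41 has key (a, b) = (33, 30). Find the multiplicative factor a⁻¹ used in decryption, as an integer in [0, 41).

5

gcd(41, 33) by repeated division:
41 = 1·33 + 8
33 = 4·8 + 1
8 = 8·1 + 0
Since gcd(33, 41) = 1, back-substitute to write 1 as a combination:
1 = 33 − 4·8
1 = −4·41 + 5·33
So 33·5 ≡ 1 (mod 41).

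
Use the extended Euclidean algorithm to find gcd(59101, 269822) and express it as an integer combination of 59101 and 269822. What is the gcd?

Repeated division:
269822 = 4·59101 + 33418
59101 = 1·33418 + 25683
33418 = 1·25683 + 7735
25683 = 3·7735 + 2478
7735 = 3·2478 + 301
2478 = 8·301 + 70
301 = 4·70 + 21
70 = 3·21 + 7
21 = 3·7 + 0
gcd(59101, 269822) = 7.
Back-substituting:
7 = 70 − 3·21
7 = −3·301 + 13·70
7 = 13·2478 − 107·301
7 = −107·7735 + 334·2478
7 = 334·25683 − 1109·7735
7 = −1109·33418 + 1443·25683
7 = 1443·59101 − 2552·33418
7 = −2552·269822 + 11651·59101
So 7 = (-2552)·269822 + (11651)·59101.

7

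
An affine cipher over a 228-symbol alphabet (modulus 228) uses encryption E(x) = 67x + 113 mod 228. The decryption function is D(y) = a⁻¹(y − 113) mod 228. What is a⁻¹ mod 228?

211

Apply the Euclidean algorithm to 228 and 67:
228 = 3·67 + 27
67 = 2·27 + 13
27 = 2·13 + 1
13 = 13·1 + 0
The gcd is 1. Working backward:
1 = 27 − 2·13
1 = −2·67 + 5·27
1 = 5·228 − 17·67
Hence 67⁻¹ ≡ -17 ≡ 211 (mod 228).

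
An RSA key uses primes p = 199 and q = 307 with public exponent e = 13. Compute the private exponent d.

37285

φ(n) = (p−1)(q−1) = 198·306 = 60588.
Need d with 13·d ≡ 1 (mod 60588). Apply the extended Euclidean algorithm:
60588 = 4660*13 + 8
13 = 1*8 + 5
8 = 1*5 + 3
5 = 1*3 + 2
3 = 1*2 + 1
2 = 2*1 + 0
Back-substitute:
1 = 3 − 2
1 = −5 + 2·3
1 = 2·8 − 3·5
1 = −3·13 + 5·8
1 = 5·60588 − 23303·13
So 13·(-23303) ≡ 1 (mod 60588), hence d ≡ -23303 ≡ 37285 (mod 60588).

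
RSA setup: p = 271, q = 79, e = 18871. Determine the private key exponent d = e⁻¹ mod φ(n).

18751

φ(n) = (p−1)(q−1) = 270·78 = 21060.
Need d with 18871·d ≡ 1 (mod 21060). Apply the extended Euclidean algorithm:
21060 = 1*18871 + 2189
18871 = 8*2189 + 1359
2189 = 1*1359 + 830
1359 = 1*830 + 529
830 = 1*529 + 301
529 = 1*301 + 228
301 = 1*228 + 73
228 = 3*73 + 9
73 = 8*9 + 1
9 = 9*1 + 0
Back-substitute:
1 = 73 − 8·9
1 = −8·228 + 25·73
1 = 25·301 − 33·228
1 = −33·529 + 58·301
1 = 58·830 − 91·529
1 = −91·1359 + 149·830
1 = 149·2189 − 240·1359
1 = −240·18871 + 2069·2189
1 = 2069·21060 − 2309·18871
So 18871·(-2309) ≡ 1 (mod 21060), hence d ≡ -2309 ≡ 18751 (mod 21060).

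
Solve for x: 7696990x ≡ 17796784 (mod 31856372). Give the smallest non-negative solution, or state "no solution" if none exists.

9867784

First find gcd(7696990, 31856372):
31856372 = 4*7696990 + 1068412
7696990 = 7*1068412 + 218106
1068412 = 4*218106 + 195988
218106 = 1*195988 + 22118
195988 = 8*22118 + 19044
22118 = 1*19044 + 3074
19044 = 6*3074 + 600
3074 = 5*600 + 74
600 = 8*74 + 8
74 = 9*8 + 2
8 = 4*2 + 0
gcd = 2 and 2 | 17796784, so solutions exist. Divide through by 2: 3848495x ≡ 8898392 (mod 15928186).
Now find 3848495⁻¹ mod 15928186:
15928186 = 4*3848495 + 534206
3848495 = 7*534206 + 109053
534206 = 4*109053 + 97994
109053 = 1*97994 + 11059
97994 = 8*11059 + 9522
11059 = 1*9522 + 1537
9522 = 6*1537 + 300
1537 = 5*300 + 37
300 = 8*37 + 4
37 = 9*4 + 1
4 = 4*1 + 0
Back-substitute:
1 = 37 − 9·4
1 = −9·300 + 73·37
1 = 73·1537 − 374·300
1 = −374·9522 + 2317·1537
1 = 2317·11059 − 2691·9522
1 = −2691·97994 + 23845·11059
1 = 23845·109053 − 26536·97994
1 = −26536·534206 + 129989·109053
1 = 129989·3848495 − 936459·534206
1 = −936459·15928186 + 3875825·3848495
So 3848495⁻¹ ≡ 3875825 (mod 15928186).
Then x ≡ 3875825·8898392 ≡ 9867784 (mod 15928186); the smallest non-negative solution is x = 9867784.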